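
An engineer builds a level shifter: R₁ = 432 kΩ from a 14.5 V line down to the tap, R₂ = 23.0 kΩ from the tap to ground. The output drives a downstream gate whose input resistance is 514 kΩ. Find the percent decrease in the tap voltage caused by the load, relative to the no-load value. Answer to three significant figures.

4.08 %

The divider's output (Thévenin) resistance is R₁‖R₂ = 21.84 kΩ.
Fractional drop under load = R_th/(R_th + R_L) = 21.84 / (21.84 + 514) = 0.04075.
So the output falls by 4.08 %.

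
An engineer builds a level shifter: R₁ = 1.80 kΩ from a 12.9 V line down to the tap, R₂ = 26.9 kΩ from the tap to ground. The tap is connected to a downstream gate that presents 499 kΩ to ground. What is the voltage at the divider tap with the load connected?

V_out ≈ 12.1 V

The load sits in parallel with R₂: R₂‖R_L = (26.9 × 499) / (26.9 + 499) = 25.52 kΩ.
V_out = 12.9 × 25.52 / (1.80 + 25.52) = 12.9 × 25.52/27.32 = 12.1 V.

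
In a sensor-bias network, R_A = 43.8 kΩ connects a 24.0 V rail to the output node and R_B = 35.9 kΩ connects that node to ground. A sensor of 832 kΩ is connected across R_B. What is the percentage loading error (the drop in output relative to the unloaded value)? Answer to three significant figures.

The divider's output (Thévenin) resistance is R_A‖R_B = 19.73 kΩ.
Fractional drop under load = R_th/(R_th + R_L) = 19.73 / (19.73 + 832) = 0.02316.
So the output falls by 2.32 %.

2.32 %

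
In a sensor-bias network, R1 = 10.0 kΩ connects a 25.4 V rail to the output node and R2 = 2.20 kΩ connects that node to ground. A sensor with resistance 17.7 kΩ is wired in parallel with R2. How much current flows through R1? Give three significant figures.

R2‖R_L = 1.957 kΩ, so the source sees R1 + R2‖R_L = 11.96 kΩ.
I = 25.4 V / 11.96 kΩ = 2.12 mA.

I ≈ 2.12 mA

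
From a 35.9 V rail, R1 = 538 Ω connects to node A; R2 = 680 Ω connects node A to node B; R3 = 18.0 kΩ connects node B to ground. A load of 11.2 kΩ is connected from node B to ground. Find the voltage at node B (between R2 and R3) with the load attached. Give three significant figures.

V ≈ 30.5 V

At node B, R3 is in parallel with the load: R3‖R_L = 6904 Ω.
Below node A the resistance is R2 + (R3‖R_L) = 7584 Ω, so V_A = 35.9 × 7584/8122 = 33.52 V.
Then V_B = V_A × (R3‖R_L)/(R2 + R3‖R_L) = 33.52 × 6904/7584 = 30.5 V.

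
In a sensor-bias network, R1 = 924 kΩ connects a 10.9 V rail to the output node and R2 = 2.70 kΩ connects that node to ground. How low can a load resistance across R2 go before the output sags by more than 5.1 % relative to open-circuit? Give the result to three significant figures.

Output resistance R_th = R1‖R2 = (924 × 2.70)/926.7 = 2.692 kΩ.
The fractional drop is R_th/(R_th + R_L); requiring this ≤ 0.0510 gives R_L ≥ R_th(1/0.0510 − 1) = 2.692 × 18.61 = 50.1 kΩ.

R_L(min) ≈ 50.1 kΩ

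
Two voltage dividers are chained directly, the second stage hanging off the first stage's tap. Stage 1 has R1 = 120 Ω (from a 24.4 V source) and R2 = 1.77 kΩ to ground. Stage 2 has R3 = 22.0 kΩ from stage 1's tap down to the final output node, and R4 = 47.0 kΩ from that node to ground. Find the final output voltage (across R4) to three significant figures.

Stage 2 presents R3+R4 = 69000 Ω as a load on stage 1's tap.
Stage 1's lower leg becomes R2‖(R3+R4) = 1726 Ω, so V_mid = 24.4 × 1726/1846 = 22.81 V.
Stage 2 is itself unloaded: V_out = V_mid × R4/(R3+R4) = 22.81 × 47000/69000 = 15.5 V.

V_out ≈ 15.5 V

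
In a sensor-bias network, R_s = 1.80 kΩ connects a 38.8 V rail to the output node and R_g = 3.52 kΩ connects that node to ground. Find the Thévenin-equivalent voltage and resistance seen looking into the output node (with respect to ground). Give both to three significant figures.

V_th = 25.7 V, R_th = 1.19 kΩ

V_th is the open-circuit tap voltage: 38.8 × 3.52/(1.80 + 3.52) = 25.7 V.
With the supply zeroed, R_s and R_g appear in parallel from the tap: R_th = R_s‖R_g = (1.80 × 3.52)/5.320 = 1.19 kΩ.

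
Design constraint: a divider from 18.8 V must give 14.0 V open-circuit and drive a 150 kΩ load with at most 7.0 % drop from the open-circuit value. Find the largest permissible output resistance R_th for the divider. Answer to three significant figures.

R_th ≤ 11.3 kΩ

Loading drop = R_th/(R_th + R_L) ≤ 0.0700, so R_th ≤ R_L · ε/(1−ε) = 150 kΩ × 0.0700/0.9300 = 11.3 kΩ.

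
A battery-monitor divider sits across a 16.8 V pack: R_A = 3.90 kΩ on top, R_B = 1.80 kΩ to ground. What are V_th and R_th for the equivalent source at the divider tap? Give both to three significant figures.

V_th = 5.31 V, R_th = 1.23 kΩ

V_th is the open-circuit tap voltage: 16.8 × 1.80/(3.90 + 1.80) = 5.31 V.
With the supply zeroed, R_A and R_B appear in parallel from the tap: R_th = R_A‖R_B = (3.90 × 1.80)/5.700 = 1.23 kΩ.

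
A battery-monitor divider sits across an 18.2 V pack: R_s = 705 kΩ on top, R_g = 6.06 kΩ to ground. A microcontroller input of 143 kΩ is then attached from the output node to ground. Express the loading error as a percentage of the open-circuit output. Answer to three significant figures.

4.03 %

The divider's output (Thévenin) resistance is R_s‖R_g = 6.008 kΩ.
Fractional drop under load = R_th/(R_th + R_L) = 6.008 / (6.008 + 143) = 0.04032.
So the output falls by 4.03 %.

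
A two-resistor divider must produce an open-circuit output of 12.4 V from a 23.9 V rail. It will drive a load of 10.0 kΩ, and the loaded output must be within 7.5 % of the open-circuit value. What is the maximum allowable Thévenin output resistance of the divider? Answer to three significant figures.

R_th ≤ 811 Ω

Loading drop = R_th/(R_th + R_L) ≤ 0.0750, so R_th ≤ R_L · ε/(1−ε) = 10.0 kΩ × 0.0750/0.9250 = 811 Ω.
(Any R1, R2 with R2/(R1+R2) = 0.519 and R1‖R2 ≤ 811 Ω will meet the spec.)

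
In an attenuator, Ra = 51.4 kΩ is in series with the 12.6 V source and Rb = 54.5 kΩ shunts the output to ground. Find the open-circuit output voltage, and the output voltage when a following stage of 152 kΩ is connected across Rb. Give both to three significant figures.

Open-circuit: V = 12.6 × 54.5/(51.4 + 54.5) = 6.48 V.
With the load, Rb becomes Rb‖R_L = 40.12 kΩ, so V = 12.6 × 40.12/91.52 = 5.52 V.

Unloaded: 6.48 V; loaded: 5.52 V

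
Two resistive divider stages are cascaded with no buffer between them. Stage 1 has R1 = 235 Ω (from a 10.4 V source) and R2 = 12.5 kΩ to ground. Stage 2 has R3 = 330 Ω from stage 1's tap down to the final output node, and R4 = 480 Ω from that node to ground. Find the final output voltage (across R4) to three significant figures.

V_out ≈ 4.71 V

Stage 2 presents R3+R4 = 810.0 Ω as a load on stage 1's tap.
Stage 1's lower leg becomes R2‖(R3+R4) = 760.7 Ω, so V_mid = 10.4 × 760.7/995.7 = 7.945 V.
Stage 2 is itself unloaded: V_out = V_mid × R4/(R3+R4) = 7.945 × 480/810.0 = 4.71 V.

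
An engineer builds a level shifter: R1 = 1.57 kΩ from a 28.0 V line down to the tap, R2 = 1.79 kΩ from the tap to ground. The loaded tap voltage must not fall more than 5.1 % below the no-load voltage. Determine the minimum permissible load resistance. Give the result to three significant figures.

Output resistance R_th = R1‖R2 = (1570 × 1790)/3360 = 836.4 Ω.
The fractional drop is R_th/(R_th + R_L); requiring this ≤ 0.0510 gives R_L ≥ R_th(1/0.0510 − 1) = 836.4 × 18.61 = 15.6 kΩ.

R_L(min) ≈ 15.6 kΩ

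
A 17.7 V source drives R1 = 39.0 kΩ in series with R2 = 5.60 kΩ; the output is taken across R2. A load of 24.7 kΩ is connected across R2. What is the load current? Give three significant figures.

R2‖R_L = 4.565 kΩ; V_out = 17.7 × 4.565/43.57 = 1.855 V.
I_L = V_out / R_L = 1.855 / 24.7 kΩ = 0.0751 mA.

I_L ≈ 0.0751 mA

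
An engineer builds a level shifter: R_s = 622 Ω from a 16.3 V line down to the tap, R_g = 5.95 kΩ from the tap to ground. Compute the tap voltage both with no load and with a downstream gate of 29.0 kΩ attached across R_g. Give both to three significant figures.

Open-circuit: V = 16.3 × 5950/(622 + 5950) = 14.8 V.
With the load, R_g becomes R_g‖R_L = 4937 Ω, so V = 16.3 × 4937/5559 = 14.5 V.

Unloaded: 14.8 V; loaded: 14.5 V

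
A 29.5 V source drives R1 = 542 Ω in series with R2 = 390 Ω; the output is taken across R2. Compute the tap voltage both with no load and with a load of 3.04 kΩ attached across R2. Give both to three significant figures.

Open-circuit: V = 29.5 × 390/(542 + 390) = 12.3 V.
With the load, R2 becomes R2‖R_L = 345.7 Ω, so V = 29.5 × 345.7/887.7 = 11.5 V.

Unloaded: 12.3 V; loaded: 11.5 V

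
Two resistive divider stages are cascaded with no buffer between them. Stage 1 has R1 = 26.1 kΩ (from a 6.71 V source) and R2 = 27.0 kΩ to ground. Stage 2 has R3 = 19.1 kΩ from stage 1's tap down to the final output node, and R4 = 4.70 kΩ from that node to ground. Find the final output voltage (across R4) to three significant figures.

Stage 2 presents R3+R4 = 23.80 kΩ as a load on stage 1's tap.
Stage 1's lower leg becomes R2‖(R3+R4) = 12.65 kΩ, so V_mid = 6.71 × 12.65/38.75 = 2.190 V.
Stage 2 is itself unloaded: V_out = V_mid × R4/(R3+R4) = 2.190 × 4.70/23.80 = 0.433 V.

V_out ≈ 0.433 V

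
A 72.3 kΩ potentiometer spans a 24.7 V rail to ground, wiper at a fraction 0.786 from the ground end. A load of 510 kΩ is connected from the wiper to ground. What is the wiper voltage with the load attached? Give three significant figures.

The wiper splits the pot into (1−α)R = 15.47 kΩ above and αR = 56.83 kΩ below.
Lower section ‖ load = 51.13 kΩ.
V_wiper = 24.7 × 51.13/(15.47 + 51.13) = 19.0 V.

V ≈ 19.0 V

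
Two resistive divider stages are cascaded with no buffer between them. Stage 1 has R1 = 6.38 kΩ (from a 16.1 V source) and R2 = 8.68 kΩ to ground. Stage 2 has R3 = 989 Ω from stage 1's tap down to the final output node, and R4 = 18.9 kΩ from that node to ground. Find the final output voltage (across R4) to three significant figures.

V_out ≈ 7.44 V

Stage 2 presents R3+R4 = 19890 Ω as a load on stage 1's tap.
Stage 1's lower leg becomes R2‖(R3+R4) = 6043 Ω, so V_mid = 16.1 × 6043/12420 = 7.831 V.
Stage 2 is itself unloaded: V_out = V_mid × R4/(R3+R4) = 7.831 × 18900/19890 = 7.44 V.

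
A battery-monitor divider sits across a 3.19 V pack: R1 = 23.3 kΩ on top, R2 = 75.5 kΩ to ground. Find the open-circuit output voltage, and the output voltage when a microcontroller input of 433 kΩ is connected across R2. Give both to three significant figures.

Unloaded: 2.44 V; loaded: 2.34 V

Open-circuit: V = 3.19 × 75.5/(23.3 + 75.5) = 2.44 V.
With the load, R2 becomes R2‖R_L = 64.29 kΩ, so V = 3.19 × 64.29/87.59 = 2.34 V.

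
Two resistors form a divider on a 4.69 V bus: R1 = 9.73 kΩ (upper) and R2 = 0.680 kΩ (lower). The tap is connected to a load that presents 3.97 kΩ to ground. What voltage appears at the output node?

V_out ≈ 0.264 V

The load sits in parallel with R2: R2‖R_L = (680 × 3970) / (680 + 3970) = 580.6 Ω.
V_out = 4.69 × 580.6 / (9730 + 580.6) = 4.69 × 580.6/10310 = 0.264 V.
(Unloaded it would have been 0.306 V.)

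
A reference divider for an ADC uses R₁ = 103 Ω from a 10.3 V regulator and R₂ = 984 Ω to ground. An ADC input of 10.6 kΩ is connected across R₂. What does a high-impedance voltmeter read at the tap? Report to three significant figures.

V_out ≈ 9.24 V

The load sits in parallel with R₂: R₂‖R_L = (984 × 10600) / (984 + 10600) = 900.4 Ω.
V_out = 10.3 × 900.4 / (103 + 900.4) = 10.3 × 900.4/1003 = 9.24 V.
(Unloaded it would have been 9.32 V.)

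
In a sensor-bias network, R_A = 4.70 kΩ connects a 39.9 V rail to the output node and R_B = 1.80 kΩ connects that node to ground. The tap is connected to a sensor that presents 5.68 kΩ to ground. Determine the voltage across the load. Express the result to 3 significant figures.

The load sits in parallel with R_B: R_B‖R_L = (1.80 × 5.68) / (1.80 + 5.68) = 1.367 kΩ.
V_out = 39.9 × 1.367 / (4.70 + 1.367) = 39.9 × 1.367/6.067 = 8.99 V.

V_out ≈ 8.99 V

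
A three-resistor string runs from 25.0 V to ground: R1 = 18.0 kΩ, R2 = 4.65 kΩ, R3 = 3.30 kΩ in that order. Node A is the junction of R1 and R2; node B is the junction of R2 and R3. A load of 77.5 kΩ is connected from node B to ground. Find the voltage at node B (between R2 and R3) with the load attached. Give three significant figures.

V ≈ 3.07 V

At node B, R3 is in parallel with the load: R3‖R_L = 3.165 kΩ.
Below node A the resistance is R2 + (R3‖R_L) = 7.815 kΩ, so V_A = 25.0 × 7.815/25.82 = 7.568 V.
Then V_B = V_A × (R3‖R_L)/(R2 + R3‖R_L) = 7.568 × 3.165/7.815 = 3.07 V.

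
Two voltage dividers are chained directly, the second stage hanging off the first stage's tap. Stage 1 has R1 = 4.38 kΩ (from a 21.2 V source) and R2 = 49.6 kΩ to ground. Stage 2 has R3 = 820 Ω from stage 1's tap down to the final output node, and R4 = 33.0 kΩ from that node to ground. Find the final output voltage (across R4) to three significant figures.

V_out ≈ 17.0 V

Stage 2 presents R3+R4 = 33820 Ω as a load on stage 1's tap.
Stage 1's lower leg becomes R2‖(R3+R4) = 20110 Ω, so V_mid = 21.2 × 20110/24490 = 17.41 V.
Stage 2 is itself unloaded: V_out = V_mid × R4/(R3+R4) = 17.41 × 33000/33820 = 17.0 V.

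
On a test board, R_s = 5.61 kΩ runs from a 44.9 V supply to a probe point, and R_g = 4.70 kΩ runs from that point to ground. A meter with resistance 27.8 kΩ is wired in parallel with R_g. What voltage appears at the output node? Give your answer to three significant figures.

The load sits in parallel with R_g: R_g‖R_L = (4.70 × 27.8) / (4.70 + 27.8) = 4.020 kΩ.
V_out = 44.9 × 4.020 / (5.61 + 4.020) = 44.9 × 4.020/9.630 = 18.7 V.
(Unloaded it would have been 20.5 V.)

V_out ≈ 18.7 V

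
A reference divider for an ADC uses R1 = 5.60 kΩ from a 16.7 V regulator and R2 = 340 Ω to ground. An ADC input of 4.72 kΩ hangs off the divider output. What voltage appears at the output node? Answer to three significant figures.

The load sits in parallel with R2: R2‖R_L = (340 × 4720) / (340 + 4720) = 317.2 Ω.
V_out = 16.7 × 317.2 / (5600 + 317.2) = 16.7 × 317.2/5917 = 0.895 V.

V_out ≈ 0.895 V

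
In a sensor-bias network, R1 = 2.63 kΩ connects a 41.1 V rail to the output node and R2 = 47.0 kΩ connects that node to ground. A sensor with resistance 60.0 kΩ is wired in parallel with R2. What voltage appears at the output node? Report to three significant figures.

V_out ≈ 37.4 V

The load sits in parallel with R2: R2‖R_L = (47.0 × 60.0) / (47.0 + 60.0) = 26.36 kΩ.
V_out = 41.1 × 26.36 / (2.63 + 26.36) = 41.1 × 26.36/28.99 = 37.4 V.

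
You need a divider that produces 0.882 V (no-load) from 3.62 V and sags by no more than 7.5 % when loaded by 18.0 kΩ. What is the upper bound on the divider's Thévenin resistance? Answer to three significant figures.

R_th ≤ 1.46 kΩ

Loading drop = R_th/(R_th + R_L) ≤ 0.0750, so R_th ≤ R_L · ε/(1−ε) = 18.0 kΩ × 0.0750/0.9250 = 1.46 kΩ.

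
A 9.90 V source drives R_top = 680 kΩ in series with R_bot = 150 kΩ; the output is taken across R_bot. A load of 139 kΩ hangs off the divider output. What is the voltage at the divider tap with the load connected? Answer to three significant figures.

V_out ≈ 0.950 V

The load sits in parallel with R_bot: R_bot‖R_L = (150 × 139) / (150 + 139) = 72.15 kΩ.
V_out = 9.90 × 72.15 / (680 + 72.15) = 9.90 × 72.15/752.1 = 0.950 V.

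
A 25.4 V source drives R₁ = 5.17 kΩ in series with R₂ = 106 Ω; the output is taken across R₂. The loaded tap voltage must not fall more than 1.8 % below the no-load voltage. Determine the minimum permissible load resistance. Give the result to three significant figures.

Output resistance R_th = R₁‖R₂ = (5170 × 106)/5276 = 103.9 Ω.
The fractional drop is R_th/(R_th + R_L); requiring this ≤ 0.0180 gives R_L ≥ R_th(1/0.0180 − 1) = 103.9 × 54.56 = 5.67 kΩ.

R_L(min) ≈ 5.67 kΩ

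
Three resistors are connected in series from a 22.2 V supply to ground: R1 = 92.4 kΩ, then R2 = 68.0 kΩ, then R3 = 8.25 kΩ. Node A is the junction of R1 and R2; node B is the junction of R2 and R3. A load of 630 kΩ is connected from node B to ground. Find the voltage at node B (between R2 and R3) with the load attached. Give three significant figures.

V ≈ 1.07 V

At node B, R3 is in parallel with the load: R3‖R_L = 8.143 kΩ.
Below node A the resistance is R2 + (R3‖R_L) = 76.14 kΩ, so V_A = 22.2 × 76.14/168.5 = 10.03 V.
Then V_B = V_A × (R3‖R_L)/(R2 + R3‖R_L) = 10.03 × 8.143/76.14 = 1.07 V.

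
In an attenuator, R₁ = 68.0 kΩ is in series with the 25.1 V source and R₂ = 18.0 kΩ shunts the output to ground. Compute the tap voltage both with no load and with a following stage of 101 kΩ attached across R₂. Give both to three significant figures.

Open-circuit: V = 25.1 × 18.0/(68.0 + 18.0) = 5.25 V.
With the load, R₂ becomes R₂‖R_L = 15.28 kΩ, so V = 25.1 × 15.28/83.28 = 4.60 V.

Unloaded: 5.25 V; loaded: 4.60 V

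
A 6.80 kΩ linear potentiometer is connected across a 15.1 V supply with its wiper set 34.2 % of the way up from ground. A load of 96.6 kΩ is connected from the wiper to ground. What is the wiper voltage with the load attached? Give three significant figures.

V ≈ 5.08 V

The wiper splits the pot into (1−α)R = 4.474 kΩ above and αR = 2.326 kΩ below.
Lower section ‖ load = 2.271 kΩ.
V_wiper = 15.1 × 2.271/(4.474 + 2.271) = 5.08 V.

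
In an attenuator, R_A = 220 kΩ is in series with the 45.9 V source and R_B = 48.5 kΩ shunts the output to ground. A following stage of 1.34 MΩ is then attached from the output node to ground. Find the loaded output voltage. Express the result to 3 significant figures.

V_out ≈ 8.05 V

The load sits in parallel with R_B: R_B‖R_L = (48.5 × 1340) / (48.5 + 1340) = 46.81 kΩ.
V_out = 45.9 × 46.81 / (220 + 46.81) = 45.9 × 46.81/266.8 = 8.05 V.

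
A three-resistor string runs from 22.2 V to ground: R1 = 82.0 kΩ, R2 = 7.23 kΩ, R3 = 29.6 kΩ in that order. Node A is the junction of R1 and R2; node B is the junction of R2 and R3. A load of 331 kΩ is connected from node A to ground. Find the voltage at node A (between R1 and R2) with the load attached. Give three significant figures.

Below node A the series string R2+R3 = 36.83 kΩ sits in parallel with the 331 kΩ load: 33.14 kΩ.
V_A = 22.2 × 33.14/(82.0 + 33.14) = 6.39 V.

V ≈ 6.39 V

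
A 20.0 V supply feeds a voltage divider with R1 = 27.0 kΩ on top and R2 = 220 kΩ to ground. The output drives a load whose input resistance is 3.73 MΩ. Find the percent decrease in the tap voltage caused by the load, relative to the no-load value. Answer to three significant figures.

0.641 %

The divider's output (Thévenin) resistance is R1‖R2 = 24.05 kΩ.
Fractional drop under load = R_th/(R_th + R_L) = 24.05 / (24.05 + 3730) = 0.006406.
So the output falls by 0.641 %.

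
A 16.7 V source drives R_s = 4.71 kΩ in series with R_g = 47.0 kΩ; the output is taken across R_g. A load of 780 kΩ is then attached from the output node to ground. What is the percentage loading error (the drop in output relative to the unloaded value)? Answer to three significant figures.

The divider's output (Thévenin) resistance is R_s‖R_g = 4.281 kΩ.
Fractional drop under load = R_th/(R_th + R_L) = 4.281 / (4.281 + 780) = 0.005458.
So the output falls by 0.546 %.

0.546 %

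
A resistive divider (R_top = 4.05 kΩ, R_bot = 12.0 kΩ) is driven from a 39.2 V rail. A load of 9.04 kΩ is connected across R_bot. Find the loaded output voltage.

The load sits in parallel with R_bot: R_bot‖R_L = (12.0 × 9.04) / (12.0 + 9.04) = 5.156 kΩ.
V_out = 39.2 × 5.156 / (4.05 + 5.156) = 39.2 × 5.156/9.206 = 22.0 V.
(Unloaded it would have been 29.3 V.)

V_out ≈ 22.0 V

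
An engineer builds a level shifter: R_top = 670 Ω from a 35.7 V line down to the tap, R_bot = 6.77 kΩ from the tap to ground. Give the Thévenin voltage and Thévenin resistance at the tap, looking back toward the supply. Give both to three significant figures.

V_th = 32.5 V, R_th = 610 Ω

V_th is the open-circuit tap voltage: 35.7 × 6770/(670 + 6770) = 32.5 V.
With the supply zeroed, R_top and R_bot appear in parallel from the tap: R_th = R_top‖R_bot = (670 × 6770)/7440 = 610 Ω.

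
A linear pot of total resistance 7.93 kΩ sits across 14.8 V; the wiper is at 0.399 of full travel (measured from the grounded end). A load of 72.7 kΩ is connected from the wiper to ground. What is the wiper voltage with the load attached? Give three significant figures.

V ≈ 5.75 V

The wiper splits the pot into (1−α)R = 4.766 kΩ above and αR = 3.164 kΩ below.
Lower section ‖ load = 3.032 kΩ.
V_wiper = 14.8 × 3.032/(4.766 + 3.032) = 5.75 V.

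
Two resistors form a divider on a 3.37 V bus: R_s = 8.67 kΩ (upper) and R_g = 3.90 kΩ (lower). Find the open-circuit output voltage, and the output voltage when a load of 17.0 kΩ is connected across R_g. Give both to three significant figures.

Unloaded: 1.05 V; loaded: 0.903 V

Open-circuit: V = 3.37 × 3.90/(8.67 + 3.90) = 1.05 V.
With the load, R_g becomes R_g‖R_L = 3.172 kΩ, so V = 3.37 × 3.172/11.84 = 0.903 V.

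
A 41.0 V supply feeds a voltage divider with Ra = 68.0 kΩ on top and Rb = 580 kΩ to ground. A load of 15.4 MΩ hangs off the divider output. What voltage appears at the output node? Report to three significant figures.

The load sits in parallel with Rb: Rb‖R_L = (580 × 15400) / (580 + 15400) = 558.9 kΩ.
V_out = 41.0 × 558.9 / (68.0 + 558.9) = 41.0 × 558.9/626.9 = 36.6 V.

V_out ≈ 36.6 V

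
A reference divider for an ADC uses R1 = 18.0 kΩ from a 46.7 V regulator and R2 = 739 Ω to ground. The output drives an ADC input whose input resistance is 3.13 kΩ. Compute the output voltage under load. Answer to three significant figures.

The load sits in parallel with R2: R2‖R_L = (739 × 3130) / (739 + 3130) = 597.8 Ω.
V_out = 46.7 × 597.8 / (18000 + 597.8) = 46.7 × 597.8/18600 = 1.50 V.

V_out ≈ 1.50 V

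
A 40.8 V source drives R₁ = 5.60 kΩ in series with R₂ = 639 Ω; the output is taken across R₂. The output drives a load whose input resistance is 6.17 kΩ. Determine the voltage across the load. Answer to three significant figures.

V_out ≈ 3.82 V

The load sits in parallel with R₂: R₂‖R_L = (639 × 6170) / (639 + 6170) = 579.0 Ω.
V_out = 40.8 × 579.0 / (5600 + 579.0) = 40.8 × 579.0/6179 = 3.82 V.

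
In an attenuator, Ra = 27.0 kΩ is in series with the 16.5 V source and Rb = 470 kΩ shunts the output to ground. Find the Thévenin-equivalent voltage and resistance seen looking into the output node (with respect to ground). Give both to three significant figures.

V_th is the open-circuit tap voltage: 16.5 × 470/(27.0 + 470) = 15.6 V.
With the supply zeroed, Ra and Rb appear in parallel from the tap: R_th = Ra‖Rb = (27.0 × 470)/497.0 = 25.5 kΩ.

V_th = 15.6 V, R_th = 25.5 kΩ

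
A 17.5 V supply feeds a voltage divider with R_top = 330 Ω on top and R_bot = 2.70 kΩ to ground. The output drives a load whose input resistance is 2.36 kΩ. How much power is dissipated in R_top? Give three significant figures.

P ≈ 40.0 mW

Total resistance from the source is R_top + (R_bot‖R_L) = 1589 Ω, so I = 17.5/1589 Ω = 11.01 mA.
P = I²·R_top = (11.01 mA)² × 330 Ω = 40.0 mW.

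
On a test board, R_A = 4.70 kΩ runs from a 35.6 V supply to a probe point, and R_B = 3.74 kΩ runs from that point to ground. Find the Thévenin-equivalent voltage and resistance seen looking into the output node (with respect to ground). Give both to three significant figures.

V_th = 15.8 V, R_th = 2.08 kΩ

V_th is the open-circuit tap voltage: 35.6 × 3.74/(4.70 + 3.74) = 15.8 V.
With the supply zeroed, R_A and R_B appear in parallel from the tap: R_th = R_A‖R_B = (4.70 × 3.74)/8.440 = 2.08 kΩ.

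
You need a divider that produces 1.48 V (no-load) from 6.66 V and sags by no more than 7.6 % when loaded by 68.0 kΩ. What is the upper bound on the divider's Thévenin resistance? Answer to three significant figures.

Loading drop = R_th/(R_th + R_L) ≤ 0.0760, so R_th ≤ R_L · ε/(1−ε) = 68.0 kΩ × 0.0760/0.9240 = 5.59 kΩ.

R_th ≤ 5.59 kΩ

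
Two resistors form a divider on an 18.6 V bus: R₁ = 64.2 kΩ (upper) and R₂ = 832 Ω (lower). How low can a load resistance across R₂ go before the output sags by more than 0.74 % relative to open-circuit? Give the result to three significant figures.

Output resistance R_th = R₁‖R₂ = (64200 × 832)/65030 = 821.4 Ω.
The fractional drop is R_th/(R_th + R_L); requiring this ≤ 0.00740 gives R_L ≥ R_th(1/0.00740 − 1) = 821.4 × 134.1 = 110 kΩ.

R_L(min) ≈ 110 kΩ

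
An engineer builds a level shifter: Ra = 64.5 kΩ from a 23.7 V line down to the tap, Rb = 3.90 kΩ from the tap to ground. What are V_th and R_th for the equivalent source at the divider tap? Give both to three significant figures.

V_th = 1.35 V, R_th = 3.68 kΩ

V_th is the open-circuit tap voltage: 23.7 × 3.90/(64.5 + 3.90) = 1.35 V.
With the supply zeroed, Ra and Rb appear in parallel from the tap: R_th = Ra‖Rb = (64.5 × 3.90)/68.40 = 3.68 kΩ.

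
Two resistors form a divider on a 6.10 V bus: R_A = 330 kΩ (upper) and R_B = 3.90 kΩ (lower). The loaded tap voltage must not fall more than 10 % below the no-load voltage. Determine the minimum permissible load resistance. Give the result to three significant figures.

R_L(min) ≈ 34.7 kΩ

Output resistance R_th = R_A‖R_B = (330 × 3.90)/333.9 = 3.854 kΩ.
The fractional drop is R_th/(R_th + R_L); requiring this ≤ 0.100 gives R_L ≥ R_th(1/0.100 − 1) = 3.854 × 9.000 = 34.7 kΩ.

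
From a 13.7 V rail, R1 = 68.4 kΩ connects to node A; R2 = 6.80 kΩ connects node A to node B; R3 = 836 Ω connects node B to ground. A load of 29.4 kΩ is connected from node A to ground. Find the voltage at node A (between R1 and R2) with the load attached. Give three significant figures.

V ≈ 1.12 V

Below node A the series string R2+R3 = 7636 Ω sits in parallel with the 29400 Ω load: 6062 Ω.
V_A = 13.7 × 6062/(68400 + 6062) = 1.12 V.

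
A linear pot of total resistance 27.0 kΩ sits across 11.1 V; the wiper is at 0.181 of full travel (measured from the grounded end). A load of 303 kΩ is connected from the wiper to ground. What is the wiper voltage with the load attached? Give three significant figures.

V ≈ 1.98 V

The wiper splits the pot into (1−α)R = 22.11 kΩ above and αR = 4.887 kΩ below.
Lower section ‖ load = 4.809 kΩ.
V_wiper = 11.1 × 4.809/(22.11 + 4.809) = 1.98 V.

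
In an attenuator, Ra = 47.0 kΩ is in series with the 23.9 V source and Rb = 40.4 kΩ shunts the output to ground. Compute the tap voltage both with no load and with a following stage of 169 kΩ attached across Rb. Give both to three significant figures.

Open-circuit: V = 23.9 × 40.4/(47.0 + 40.4) = 11.0 V.
With the load, Rb becomes Rb‖R_L = 32.61 kΩ, so V = 23.9 × 32.61/79.61 = 9.79 V.

Unloaded: 11.0 V; loaded: 9.79 V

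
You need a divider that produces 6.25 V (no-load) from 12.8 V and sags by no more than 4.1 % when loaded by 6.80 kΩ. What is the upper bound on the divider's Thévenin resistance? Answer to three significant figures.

Loading drop = R_th/(R_th + R_L) ≤ 0.0410, so R_th ≤ R_L · ε/(1−ε) = 6.80 kΩ × 0.0410/0.9590 = 291 Ω.

R_th ≤ 291 Ω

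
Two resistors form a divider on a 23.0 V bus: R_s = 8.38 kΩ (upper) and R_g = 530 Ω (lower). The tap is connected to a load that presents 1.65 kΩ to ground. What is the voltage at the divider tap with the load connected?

V_out ≈ 1.05 V

The load sits in parallel with R_g: R_g‖R_L = (530 × 1650) / (530 + 1650) = 401.1 Ω.
V_out = 23.0 × 401.1 / (8380 + 401.1) = 23.0 × 401.1/8781 = 1.05 V.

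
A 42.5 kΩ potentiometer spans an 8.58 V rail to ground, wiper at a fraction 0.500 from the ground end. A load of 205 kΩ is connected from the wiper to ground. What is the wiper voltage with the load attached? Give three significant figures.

The wiper splits the pot into (1−α)R = 21.25 kΩ above and αR = 21.25 kΩ below.
Lower section ‖ load = 19.25 kΩ.
V_wiper = 8.58 × 19.25/(21.25 + 19.25) = 4.08 V.

V ≈ 4.08 V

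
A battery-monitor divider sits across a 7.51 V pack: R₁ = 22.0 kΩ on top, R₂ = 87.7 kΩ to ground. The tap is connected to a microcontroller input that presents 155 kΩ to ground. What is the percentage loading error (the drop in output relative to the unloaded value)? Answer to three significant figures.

10.2 %

The divider's output (Thévenin) resistance is R₁‖R₂ = 17.59 kΩ.
Fractional drop under load = R_th/(R_th + R_L) = 17.59 / (17.59 + 155) = 0.1019.
So the output falls by 10.2 %.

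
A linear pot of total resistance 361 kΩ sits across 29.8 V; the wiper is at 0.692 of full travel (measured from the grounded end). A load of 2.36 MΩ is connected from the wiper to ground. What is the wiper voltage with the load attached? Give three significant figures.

V ≈ 20.0 V

The wiper splits the pot into (1−α)R = 111.2 kΩ above and αR = 249.8 kΩ below.
Lower section ‖ load = 225.9 kΩ.
V_wiper = 29.8 × 225.9/(111.2 + 225.9) = 20.0 V.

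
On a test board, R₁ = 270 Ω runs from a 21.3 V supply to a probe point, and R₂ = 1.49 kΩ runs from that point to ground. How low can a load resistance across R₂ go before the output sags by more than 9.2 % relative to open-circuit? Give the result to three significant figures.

Output resistance R_th = R₁‖R₂ = (270 × 1490)/1760 = 228.6 Ω.
The fractional drop is R_th/(R_th + R_L); requiring this ≤ 0.0920 gives R_L ≥ R_th(1/0.0920 − 1) = 228.6 × 9.870 = 2.26 kΩ.

R_L(min) ≈ 2.26 kΩ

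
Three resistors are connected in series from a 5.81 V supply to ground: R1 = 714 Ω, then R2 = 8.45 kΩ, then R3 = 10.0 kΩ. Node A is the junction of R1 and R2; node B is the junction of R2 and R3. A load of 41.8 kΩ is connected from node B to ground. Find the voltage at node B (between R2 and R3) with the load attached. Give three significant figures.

V ≈ 2.72 V

At node B, R3 is in parallel with the load: R3‖R_L = 8069 Ω.
Below node A the resistance is R2 + (R3‖R_L) = 16520 Ω, so V_A = 5.81 × 16520/17230 = 5.569 V.
Then V_B = V_A × (R3‖R_L)/(R2 + R3‖R_L) = 5.569 × 8069/16520 = 2.72 V.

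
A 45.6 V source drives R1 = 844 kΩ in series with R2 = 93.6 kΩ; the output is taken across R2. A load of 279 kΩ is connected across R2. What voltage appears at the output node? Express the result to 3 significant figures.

The load sits in parallel with R2: R2‖R_L = (93.6 × 279) / (93.6 + 279) = 70.09 kΩ.
V_out = 45.6 × 70.09 / (844 + 70.09) = 45.6 × 70.09/914.1 = 3.50 V.

V_out ≈ 3.50 V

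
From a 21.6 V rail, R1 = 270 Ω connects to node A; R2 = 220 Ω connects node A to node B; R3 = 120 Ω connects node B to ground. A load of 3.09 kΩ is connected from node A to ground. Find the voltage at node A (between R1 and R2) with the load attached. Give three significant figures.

Below node A the series string R2+R3 = 340.0 Ω sits in parallel with the 3090 Ω load: 306.3 Ω.
V_A = 21.6 × 306.3/(270 + 306.3) = 11.5 V.

V ≈ 11.5 V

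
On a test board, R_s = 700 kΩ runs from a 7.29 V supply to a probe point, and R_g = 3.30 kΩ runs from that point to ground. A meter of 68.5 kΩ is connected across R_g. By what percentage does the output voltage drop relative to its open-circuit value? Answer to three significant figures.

The divider's output (Thévenin) resistance is R_s‖R_g = 3.285 kΩ.
Fractional drop under load = R_th/(R_th + R_L) = 3.285 / (3.285 + 68.5) = 0.04576.
So the output falls by 4.58 %.

4.58 %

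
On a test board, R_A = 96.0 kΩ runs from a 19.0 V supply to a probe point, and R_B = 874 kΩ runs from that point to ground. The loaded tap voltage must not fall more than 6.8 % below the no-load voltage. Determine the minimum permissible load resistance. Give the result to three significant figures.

R_L(min) ≈ 1.19 MΩ

Output resistance R_th = R_A‖R_B = (96.0 × 874)/970.0 = 86.50 kΩ.
The fractional drop is R_th/(R_th + R_L); requiring this ≤ 0.0680 gives R_L ≥ R_th(1/0.0680 − 1) = 86.50 × 13.71 = 1.19 MΩ.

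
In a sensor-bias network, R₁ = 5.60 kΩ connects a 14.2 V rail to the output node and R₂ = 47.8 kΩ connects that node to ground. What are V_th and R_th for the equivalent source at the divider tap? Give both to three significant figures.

V_th = 12.7 V, R_th = 5.01 kΩ

V_th is the open-circuit tap voltage: 14.2 × 47.8/(5.60 + 47.8) = 12.7 V.
With the supply zeroed, R₁ and R₂ appear in parallel from the tap: R_th = R₁‖R₂ = (5.60 × 47.8)/53.40 = 5.01 kΩ.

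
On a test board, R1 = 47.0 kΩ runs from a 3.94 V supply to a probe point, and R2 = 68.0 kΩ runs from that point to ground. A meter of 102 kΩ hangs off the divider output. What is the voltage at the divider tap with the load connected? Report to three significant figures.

V_out ≈ 1.83 V

The load sits in parallel with R2: R2‖R_L = (68.0 × 102) / (68.0 + 102) = 40.80 kΩ.
V_out = 3.94 × 40.80 / (47.0 + 40.80) = 3.94 × 40.80/87.80 = 1.83 V.
(Unloaded it would have been 2.33 V.)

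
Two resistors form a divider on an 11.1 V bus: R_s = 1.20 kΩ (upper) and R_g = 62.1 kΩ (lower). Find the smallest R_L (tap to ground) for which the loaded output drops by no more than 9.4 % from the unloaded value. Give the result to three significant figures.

Output resistance R_th = R_s‖R_g = (1.20 × 62.1)/63.30 = 1.177 kΩ.
The fractional drop is R_th/(R_th + R_L); requiring this ≤ 0.0940 gives R_L ≥ R_th(1/0.0940 − 1) = 1.177 × 9.638 = 11.3 kΩ.

R_L(min) ≈ 11.3 kΩ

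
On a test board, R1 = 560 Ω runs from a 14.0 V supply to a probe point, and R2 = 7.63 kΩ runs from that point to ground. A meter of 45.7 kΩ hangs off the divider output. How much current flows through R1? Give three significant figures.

I ≈ 1.97 mA

R2‖R_L = 6538 Ω, so the source sees R1 + R2‖R_L = 7098 Ω.
I = 14.0 V / 7098 Ω = 1.97 mA.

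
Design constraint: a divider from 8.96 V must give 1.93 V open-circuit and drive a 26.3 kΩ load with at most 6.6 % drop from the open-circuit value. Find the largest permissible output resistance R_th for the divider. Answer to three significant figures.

R_th ≤ 1.86 kΩ

Loading drop = R_th/(R_th + R_L) ≤ 0.0660, so R_th ≤ R_L · ε/(1−ε) = 26.3 kΩ × 0.0660/0.9340 = 1.86 kΩ.
(Any R1, R2 with R2/(R1+R2) = 0.215 and R1‖R2 ≤ 1.86 kΩ will meet the spec.)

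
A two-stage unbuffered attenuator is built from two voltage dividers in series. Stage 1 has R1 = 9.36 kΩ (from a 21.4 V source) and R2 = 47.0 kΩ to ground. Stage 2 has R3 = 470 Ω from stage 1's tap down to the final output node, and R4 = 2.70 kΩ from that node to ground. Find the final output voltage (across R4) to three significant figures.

Stage 2 presents R3+R4 = 3170 Ω as a load on stage 1's tap.
Stage 1's lower leg becomes R2‖(R3+R4) = 2970 Ω, so V_mid = 21.4 × 2970/12330 = 5.154 V.
Stage 2 is itself unloaded: V_out = V_mid × R4/(R3+R4) = 5.154 × 2700/3170 = 4.39 V.

V_out ≈ 4.39 V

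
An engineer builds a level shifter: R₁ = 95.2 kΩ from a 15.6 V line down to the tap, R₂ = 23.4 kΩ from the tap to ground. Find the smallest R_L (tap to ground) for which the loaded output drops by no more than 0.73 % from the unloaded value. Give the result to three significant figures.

R_L(min) ≈ 2.55 MΩ

Output resistance R_th = R₁‖R₂ = (95.2 × 23.4)/118.6 = 18.78 kΩ.
The fractional drop is R_th/(R_th + R_L); requiring this ≤ 0.00730 gives R_L ≥ R_th(1/0.00730 − 1) = 18.78 × 136.0 = 2.55 MΩ.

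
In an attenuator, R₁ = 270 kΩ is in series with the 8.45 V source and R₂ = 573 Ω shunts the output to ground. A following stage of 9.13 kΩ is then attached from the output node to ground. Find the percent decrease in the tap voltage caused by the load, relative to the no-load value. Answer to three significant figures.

The divider's output (Thévenin) resistance is R₁‖R₂ = 571.8 Ω.
Fractional drop under load = R_th/(R_th + R_L) = 571.8 / (571.8 + 9130) = 0.05894.
So the output falls by 5.89 %.

5.89 %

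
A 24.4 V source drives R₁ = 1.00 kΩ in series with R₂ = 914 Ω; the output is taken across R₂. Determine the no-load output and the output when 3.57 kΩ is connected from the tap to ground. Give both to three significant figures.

Open-circuit: V = 24.4 × 914/(1000 + 914) = 11.7 V.
With the load, R₂ becomes R₂‖R_L = 727.7 Ω, so V = 24.4 × 727.7/1728 = 10.3 V.

Unloaded: 11.7 V; loaded: 10.3 V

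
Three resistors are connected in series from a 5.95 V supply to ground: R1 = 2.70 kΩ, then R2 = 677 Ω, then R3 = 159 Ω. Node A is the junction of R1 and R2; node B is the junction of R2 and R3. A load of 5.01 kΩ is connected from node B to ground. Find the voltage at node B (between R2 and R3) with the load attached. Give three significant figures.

V ≈ 0.260 V

At node B, R3 is in parallel with the load: R3‖R_L = 154.1 Ω.
Below node A the resistance is R2 + (R3‖R_L) = 831.1 Ω, so V_A = 5.95 × 831.1/3531 = 1.400 V.
Then V_B = V_A × (R3‖R_L)/(R2 + R3‖R_L) = 1.400 × 154.1/831.1 = 0.260 V.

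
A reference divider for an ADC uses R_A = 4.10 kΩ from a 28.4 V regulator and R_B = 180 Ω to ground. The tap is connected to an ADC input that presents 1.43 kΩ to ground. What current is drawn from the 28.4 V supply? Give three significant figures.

R_B‖R_L = 159.9 Ω, so the source sees R_A + R_B‖R_L = 4260 Ω.
I = 28.4 V / 4260 Ω = 6.67 mA.

I ≈ 6.67 mA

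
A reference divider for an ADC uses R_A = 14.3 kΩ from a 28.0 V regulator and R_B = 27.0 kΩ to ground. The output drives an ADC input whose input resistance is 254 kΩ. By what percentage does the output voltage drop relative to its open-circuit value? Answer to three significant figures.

3.55 %

The divider's output (Thévenin) resistance is R_A‖R_B = 9.349 kΩ.
Fractional drop under load = R_th/(R_th + R_L) = 9.349 / (9.349 + 254) = 0.03550.
So the output falls by 3.55 %.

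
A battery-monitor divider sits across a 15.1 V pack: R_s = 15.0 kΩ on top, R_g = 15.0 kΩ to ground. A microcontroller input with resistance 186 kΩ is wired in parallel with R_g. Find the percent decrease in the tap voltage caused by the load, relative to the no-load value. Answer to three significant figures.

3.88 %

The divider's output (Thévenin) resistance is R_s‖R_g = 7.500 kΩ.
Fractional drop under load = R_th/(R_th + R_L) = 7.500 / (7.500 + 186) = 0.03876.
So the output falls by 3.88 %.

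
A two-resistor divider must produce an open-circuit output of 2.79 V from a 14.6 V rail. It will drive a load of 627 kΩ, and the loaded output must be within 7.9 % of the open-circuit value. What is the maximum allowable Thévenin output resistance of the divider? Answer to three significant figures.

R_th ≤ 53.8 kΩ

Loading drop = R_th/(R_th + R_L) ≤ 0.0790, so R_th ≤ R_L · ε/(1−ε) = 627 kΩ × 0.0790/0.9210 = 53.8 kΩ.
(Any R1, R2 with R2/(R1+R2) = 0.191 and R1‖R2 ≤ 53.8 kΩ will meet the spec.)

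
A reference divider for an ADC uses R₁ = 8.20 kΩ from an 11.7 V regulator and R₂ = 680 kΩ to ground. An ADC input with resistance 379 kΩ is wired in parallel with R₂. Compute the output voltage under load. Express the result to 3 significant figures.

V_out ≈ 11.3 V

The load sits in parallel with R₂: R₂‖R_L = (680 × 379) / (680 + 379) = 243.4 kΩ.
V_out = 11.7 × 243.4 / (8.20 + 243.4) = 11.7 × 243.4/251.6 = 11.3 V.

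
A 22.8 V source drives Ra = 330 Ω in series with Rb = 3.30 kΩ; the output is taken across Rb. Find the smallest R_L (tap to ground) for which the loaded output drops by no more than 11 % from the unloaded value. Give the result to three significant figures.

Output resistance R_th = Ra‖Rb = (330 × 3300)/3630 = 300.0 Ω.
The fractional drop is R_th/(R_th + R_L); requiring this ≤ 0.110 gives R_L ≥ R_th(1/0.110 − 1) = 300.0 × 8.091 = 2.43 kΩ.

R_L(min) ≈ 2.43 kΩ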